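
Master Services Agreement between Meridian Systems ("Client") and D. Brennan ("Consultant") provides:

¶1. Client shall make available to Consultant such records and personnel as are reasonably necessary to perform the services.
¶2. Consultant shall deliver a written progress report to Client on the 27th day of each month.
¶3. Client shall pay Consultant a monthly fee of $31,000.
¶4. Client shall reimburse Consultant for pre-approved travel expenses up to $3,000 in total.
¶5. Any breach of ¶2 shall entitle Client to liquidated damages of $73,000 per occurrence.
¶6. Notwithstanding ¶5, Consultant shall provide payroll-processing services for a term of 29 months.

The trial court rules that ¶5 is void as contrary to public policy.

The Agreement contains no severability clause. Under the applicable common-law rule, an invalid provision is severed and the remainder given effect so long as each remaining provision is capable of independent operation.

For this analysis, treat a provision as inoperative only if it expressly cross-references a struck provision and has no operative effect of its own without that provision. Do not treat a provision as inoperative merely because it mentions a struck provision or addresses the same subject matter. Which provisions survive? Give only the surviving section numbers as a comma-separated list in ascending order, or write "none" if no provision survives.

¶5 is struck. Although ¶6 refers to ¶5, its operative terms do not depend on ¶5, so it remains in effect. No other provision's operative terms depend on ¶5. Under the stated default rule, only provisions that cannot operate independently fall away; the rest are enforced. The provisions still in force are ¶1, ¶2, ¶3, ¶4, and ¶6.

1, 2, 3, 4, 6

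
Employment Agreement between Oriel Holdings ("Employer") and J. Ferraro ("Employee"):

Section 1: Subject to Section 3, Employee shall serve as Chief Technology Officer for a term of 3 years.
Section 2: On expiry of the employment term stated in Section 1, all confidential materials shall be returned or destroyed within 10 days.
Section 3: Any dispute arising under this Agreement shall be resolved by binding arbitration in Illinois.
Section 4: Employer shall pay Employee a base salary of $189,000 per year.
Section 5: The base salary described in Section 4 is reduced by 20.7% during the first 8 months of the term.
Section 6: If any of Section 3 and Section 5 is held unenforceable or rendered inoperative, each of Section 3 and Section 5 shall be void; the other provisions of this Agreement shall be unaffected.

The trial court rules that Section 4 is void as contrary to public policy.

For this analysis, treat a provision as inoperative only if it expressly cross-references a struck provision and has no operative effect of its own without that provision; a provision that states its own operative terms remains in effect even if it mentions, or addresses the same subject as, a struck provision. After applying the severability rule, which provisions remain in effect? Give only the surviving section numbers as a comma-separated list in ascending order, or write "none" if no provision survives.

1, 2, 6

Section 4 is struck. Section 5 operates only by reference to Section 4, so it falls with Section 4. Section 1 mentions Section 3 but its own obligation stands independently of Section 3, so Section 1 is not affected. Section 6 declares Section 3 and Section 5 mutually dependent; since one of them has fallen, all of them are of no effect. That brings down Section 3 as well. The remainder continues in force under Section 6. The provisions still in force are Section 1, Section 2, and Section 6.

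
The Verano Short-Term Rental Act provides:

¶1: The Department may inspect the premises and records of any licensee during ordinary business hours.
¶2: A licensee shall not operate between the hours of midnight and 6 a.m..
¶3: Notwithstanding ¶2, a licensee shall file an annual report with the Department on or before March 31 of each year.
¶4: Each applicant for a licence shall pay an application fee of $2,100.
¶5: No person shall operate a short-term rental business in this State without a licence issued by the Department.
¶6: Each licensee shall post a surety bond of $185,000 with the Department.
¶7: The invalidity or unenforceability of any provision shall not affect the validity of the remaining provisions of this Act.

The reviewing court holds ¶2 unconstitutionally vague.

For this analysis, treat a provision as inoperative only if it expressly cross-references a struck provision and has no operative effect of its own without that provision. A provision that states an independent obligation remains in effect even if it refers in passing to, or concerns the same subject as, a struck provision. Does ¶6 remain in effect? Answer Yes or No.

¶2 is struck. ¶3 mentions ¶2 but its own obligation stands independently of ¶2, so ¶3 is not affected. Nothing else in the Act is defined by reference to ¶2. Under the severability clause in ¶7, the remaining provisions continue in force. The provisions still in force are ¶1, ¶3, ¶4, ¶5, ¶6, and ¶7. ¶6 is among the surviving provisions, so the answer is yes.

Yes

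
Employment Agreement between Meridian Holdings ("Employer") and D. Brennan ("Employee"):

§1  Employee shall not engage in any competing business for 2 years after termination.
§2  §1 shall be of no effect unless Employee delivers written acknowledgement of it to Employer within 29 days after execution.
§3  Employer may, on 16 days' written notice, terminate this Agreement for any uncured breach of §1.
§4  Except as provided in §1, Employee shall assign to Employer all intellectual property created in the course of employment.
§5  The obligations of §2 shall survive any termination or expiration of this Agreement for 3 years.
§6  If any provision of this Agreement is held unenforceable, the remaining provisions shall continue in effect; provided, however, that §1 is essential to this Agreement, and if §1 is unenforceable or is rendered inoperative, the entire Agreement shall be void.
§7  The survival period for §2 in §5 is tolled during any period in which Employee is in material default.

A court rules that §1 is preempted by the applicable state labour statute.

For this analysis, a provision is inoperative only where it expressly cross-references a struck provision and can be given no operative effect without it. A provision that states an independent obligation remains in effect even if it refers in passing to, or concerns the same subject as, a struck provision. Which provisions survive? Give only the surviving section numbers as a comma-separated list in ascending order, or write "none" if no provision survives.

none

§1 is struck. §2 operates only by reference to §1, so it falls with §1. §3 operates only by reference to §1, so it falls with §1. The only function of §5 is the survival period for §2, so it cannot stand once §2 is removed. §7 operates only by reference to §5, so it falls with §5. §6 makes §1 an essential term, and §1 is the provision held invalid; under §6, the entire Agreement is therefore void. No provision of the Agreement survives.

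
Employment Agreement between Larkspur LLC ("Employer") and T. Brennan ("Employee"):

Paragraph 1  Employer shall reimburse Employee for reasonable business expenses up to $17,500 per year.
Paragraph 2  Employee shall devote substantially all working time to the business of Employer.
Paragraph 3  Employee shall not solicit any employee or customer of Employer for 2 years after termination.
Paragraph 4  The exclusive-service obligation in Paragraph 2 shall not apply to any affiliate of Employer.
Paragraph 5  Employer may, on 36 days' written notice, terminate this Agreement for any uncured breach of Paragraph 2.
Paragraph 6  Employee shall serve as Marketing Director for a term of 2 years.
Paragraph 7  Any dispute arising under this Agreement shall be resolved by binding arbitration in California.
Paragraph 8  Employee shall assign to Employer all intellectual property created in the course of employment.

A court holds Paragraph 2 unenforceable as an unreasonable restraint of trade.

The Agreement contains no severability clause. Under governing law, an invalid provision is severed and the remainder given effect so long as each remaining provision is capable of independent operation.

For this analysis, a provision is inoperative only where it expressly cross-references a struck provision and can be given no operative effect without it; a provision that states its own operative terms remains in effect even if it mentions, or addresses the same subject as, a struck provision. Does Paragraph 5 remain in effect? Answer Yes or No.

No

Paragraph 2 is struck. Paragraph 4 has no operative effect of its own apart from Paragraph 2 and is therefore inoperative. Paragraph 5 merely fixes the termination right for breach of Paragraph 2; with Paragraph 2 gone it has nothing to operate on and falls away. With no severability clause, the stated default rule severs what cannot stand and enforces each remaining provision that can operate on its own. Paragraph 1, Paragraph 3, Paragraph 6, Paragraph 7, and Paragraph 8 remain in effect. Paragraph 5 is among the inoperative provisions, so the answer is no.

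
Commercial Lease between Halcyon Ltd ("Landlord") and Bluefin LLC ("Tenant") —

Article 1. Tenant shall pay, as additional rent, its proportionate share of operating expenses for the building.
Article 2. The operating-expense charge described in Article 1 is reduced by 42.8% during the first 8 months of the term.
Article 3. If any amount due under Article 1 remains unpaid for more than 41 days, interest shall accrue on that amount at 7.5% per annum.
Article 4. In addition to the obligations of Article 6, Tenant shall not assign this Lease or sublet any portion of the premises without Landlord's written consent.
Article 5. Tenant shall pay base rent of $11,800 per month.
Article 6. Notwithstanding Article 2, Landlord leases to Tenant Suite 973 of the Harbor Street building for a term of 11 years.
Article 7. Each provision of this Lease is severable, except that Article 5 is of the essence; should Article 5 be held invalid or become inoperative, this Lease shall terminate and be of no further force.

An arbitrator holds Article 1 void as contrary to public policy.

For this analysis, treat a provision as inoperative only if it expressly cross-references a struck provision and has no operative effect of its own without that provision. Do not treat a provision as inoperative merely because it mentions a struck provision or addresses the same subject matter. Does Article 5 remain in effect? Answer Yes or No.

Article 1 is struck. Article 2 has no operative effect of its own apart from Article 1 and is therefore inoperative. Article 3 operates only by reference to Article 1, so it falls with Article 1. Article 6 mentions Article 2 but its own obligation stands independently of Article 2, so Article 6 is not affected. Article 7 makes Article 5 an essential term, but Article 5 is unaffected, so the severability proviso in Article 7 preserves the remaining provisions. Article 4, Article 5, Article 6, and Article 7 remain in effect. Article 5 is among the surviving provisions, so the answer is yes.

Yes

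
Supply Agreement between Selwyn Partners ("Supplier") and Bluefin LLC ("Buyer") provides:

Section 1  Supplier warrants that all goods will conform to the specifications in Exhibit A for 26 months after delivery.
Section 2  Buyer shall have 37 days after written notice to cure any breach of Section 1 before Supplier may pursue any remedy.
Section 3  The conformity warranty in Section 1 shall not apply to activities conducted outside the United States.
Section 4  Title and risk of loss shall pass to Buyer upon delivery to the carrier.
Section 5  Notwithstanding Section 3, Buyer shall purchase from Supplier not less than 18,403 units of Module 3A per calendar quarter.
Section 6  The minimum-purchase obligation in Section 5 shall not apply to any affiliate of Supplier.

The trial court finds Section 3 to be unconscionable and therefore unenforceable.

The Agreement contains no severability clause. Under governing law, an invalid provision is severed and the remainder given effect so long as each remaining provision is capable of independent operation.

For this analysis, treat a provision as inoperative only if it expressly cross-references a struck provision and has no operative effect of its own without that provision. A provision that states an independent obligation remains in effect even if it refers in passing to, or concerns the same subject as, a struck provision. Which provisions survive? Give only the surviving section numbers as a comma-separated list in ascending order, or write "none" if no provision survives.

Section 3 is struck. Section 5 mentions Section 3 but its own obligation stands independently of Section 3, so Section 5 is not affected. Nothing else in the Agreement is defined by reference to Section 3. Under the stated default rule, only provisions that cannot operate independently fall away; the rest are enforced. Section 1, Section 2, Section 4, Section 5, and Section 6 remain in effect.

1, 2, 4, 5, 6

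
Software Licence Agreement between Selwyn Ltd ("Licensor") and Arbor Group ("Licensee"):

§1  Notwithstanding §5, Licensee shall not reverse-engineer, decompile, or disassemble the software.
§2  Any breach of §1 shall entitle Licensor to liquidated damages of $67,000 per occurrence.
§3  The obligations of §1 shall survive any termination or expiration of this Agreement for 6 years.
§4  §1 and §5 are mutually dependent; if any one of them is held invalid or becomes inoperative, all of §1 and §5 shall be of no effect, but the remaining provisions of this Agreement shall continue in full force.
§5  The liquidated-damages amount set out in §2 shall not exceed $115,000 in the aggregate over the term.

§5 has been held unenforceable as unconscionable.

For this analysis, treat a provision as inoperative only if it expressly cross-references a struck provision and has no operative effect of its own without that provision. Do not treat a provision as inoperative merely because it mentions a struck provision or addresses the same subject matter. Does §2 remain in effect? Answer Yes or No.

No

§5 is struck. Nothing else in the Agreement is defined by reference to §5. §4 declares §1 and §5 mutually dependent; since one of them has fallen, all of them are of no effect. That brings down §1 as well. §2 and §3 in turn depend solely on a provision now struck and likewise fall. The remainder continues in force under §4. Only §4 remains in effect. §2 is among the inoperative provisions, so the answer is no.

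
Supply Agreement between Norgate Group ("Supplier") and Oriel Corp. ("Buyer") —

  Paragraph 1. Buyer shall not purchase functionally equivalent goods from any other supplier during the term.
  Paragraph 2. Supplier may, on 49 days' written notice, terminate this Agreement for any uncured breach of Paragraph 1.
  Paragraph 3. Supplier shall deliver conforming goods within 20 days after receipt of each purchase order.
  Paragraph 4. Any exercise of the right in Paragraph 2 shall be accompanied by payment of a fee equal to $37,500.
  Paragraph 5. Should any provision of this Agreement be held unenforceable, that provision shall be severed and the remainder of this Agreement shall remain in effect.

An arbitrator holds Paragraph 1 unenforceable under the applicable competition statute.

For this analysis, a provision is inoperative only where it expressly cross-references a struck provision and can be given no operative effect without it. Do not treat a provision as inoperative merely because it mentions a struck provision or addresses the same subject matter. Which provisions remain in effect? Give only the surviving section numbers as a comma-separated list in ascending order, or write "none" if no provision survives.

Paragraph 1 is struck. The only function of Paragraph 2 is the termination right for breach of Paragraph 1, so it cannot stand once Paragraph 1 is removed. Paragraph 4 merely fixes the exercise fee for Paragraph 2; with Paragraph 2 gone it has nothing to operate on and falls away. Paragraph 5 is a severability clause and preserves every provision that can still be given independent effect. That leaves Paragraph 3 and Paragraph 5 in effect.

3, 5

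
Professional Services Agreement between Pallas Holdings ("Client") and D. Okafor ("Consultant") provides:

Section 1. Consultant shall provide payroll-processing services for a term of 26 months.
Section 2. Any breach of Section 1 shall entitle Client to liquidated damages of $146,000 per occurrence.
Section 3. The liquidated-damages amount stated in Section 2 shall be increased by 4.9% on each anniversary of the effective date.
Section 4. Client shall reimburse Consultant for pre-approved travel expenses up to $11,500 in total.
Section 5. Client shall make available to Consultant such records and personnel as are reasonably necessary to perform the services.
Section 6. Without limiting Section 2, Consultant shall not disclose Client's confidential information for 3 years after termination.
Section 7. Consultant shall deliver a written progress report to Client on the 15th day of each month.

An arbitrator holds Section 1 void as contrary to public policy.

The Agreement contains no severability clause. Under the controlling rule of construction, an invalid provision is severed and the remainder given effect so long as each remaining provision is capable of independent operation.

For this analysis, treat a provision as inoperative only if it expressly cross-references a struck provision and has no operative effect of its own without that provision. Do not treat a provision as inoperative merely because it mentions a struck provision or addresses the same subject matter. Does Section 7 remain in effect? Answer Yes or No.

Section 1 is struck. Section 2 does nothing except set the liquidated-damages amount by reference to Section 1; with Section 1 gone it has no independent effect and is inoperative. The whole of Section 3 is the escalation of the liquidated-damages amount, defined by reference to Section 2, so Section 3 cannot stand once Section 2 is removed. Section 6 mentions Section 2 but its own obligation stands independently of Section 2, so Section 6 is not affected. Under the stated default rule, only provisions that cannot operate independently fall away; the rest are enforced. The provisions still in force are Section 4, Section 5, Section 6, and Section 7. Section 7 is among the surviving provisions, so the answer is yes.

Yes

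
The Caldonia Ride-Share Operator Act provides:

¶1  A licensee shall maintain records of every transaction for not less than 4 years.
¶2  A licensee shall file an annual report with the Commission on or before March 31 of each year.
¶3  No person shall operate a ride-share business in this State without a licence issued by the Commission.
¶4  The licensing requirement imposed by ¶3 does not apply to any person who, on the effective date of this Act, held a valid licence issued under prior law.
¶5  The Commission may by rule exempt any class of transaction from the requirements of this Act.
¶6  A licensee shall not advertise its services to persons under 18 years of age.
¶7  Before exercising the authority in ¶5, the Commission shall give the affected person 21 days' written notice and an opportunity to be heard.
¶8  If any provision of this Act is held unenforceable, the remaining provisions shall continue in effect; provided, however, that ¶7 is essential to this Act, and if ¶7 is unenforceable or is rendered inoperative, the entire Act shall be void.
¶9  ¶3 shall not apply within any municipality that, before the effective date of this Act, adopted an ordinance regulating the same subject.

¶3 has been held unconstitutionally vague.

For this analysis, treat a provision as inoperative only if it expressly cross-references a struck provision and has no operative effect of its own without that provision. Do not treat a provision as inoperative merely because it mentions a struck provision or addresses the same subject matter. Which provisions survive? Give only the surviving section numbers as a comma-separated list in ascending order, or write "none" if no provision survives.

¶3 is struck. ¶4 has no operative effect of its own apart from ¶3 and is therefore inoperative. ¶9 has no operative effect of its own apart from ¶3 and is therefore inoperative. ¶8 makes ¶7 an essential term, but ¶7 is unaffected, so the severability proviso in ¶8 preserves the remaining provisions. That leaves ¶1, ¶2, ¶5, ¶6, ¶7, and ¶8 in effect.

1, 2, 5, 6, 7, 8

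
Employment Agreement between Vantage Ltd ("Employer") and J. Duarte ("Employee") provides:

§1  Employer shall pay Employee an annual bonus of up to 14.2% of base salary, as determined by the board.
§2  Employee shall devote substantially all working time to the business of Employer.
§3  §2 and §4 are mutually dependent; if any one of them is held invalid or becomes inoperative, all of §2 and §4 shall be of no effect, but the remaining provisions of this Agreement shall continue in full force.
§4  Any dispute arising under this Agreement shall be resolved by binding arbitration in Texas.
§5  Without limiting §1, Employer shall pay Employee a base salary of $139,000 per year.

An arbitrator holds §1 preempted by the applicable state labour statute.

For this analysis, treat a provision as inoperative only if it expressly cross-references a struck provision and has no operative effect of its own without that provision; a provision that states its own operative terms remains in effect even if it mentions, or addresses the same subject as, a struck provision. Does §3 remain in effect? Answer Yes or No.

Yes

§1 is struck. §5 mentions §1 but its own obligation stands independently of §1, so §5 is not affected. No other provision's operative terms depend on §1. §3 ties §2 and §4 together, but none of those is affected here; the remaining provisions continue in force under §3. That leaves §2, §3, §4, and §5 in effect. §3 is among the surviving provisions, so the answer is yes.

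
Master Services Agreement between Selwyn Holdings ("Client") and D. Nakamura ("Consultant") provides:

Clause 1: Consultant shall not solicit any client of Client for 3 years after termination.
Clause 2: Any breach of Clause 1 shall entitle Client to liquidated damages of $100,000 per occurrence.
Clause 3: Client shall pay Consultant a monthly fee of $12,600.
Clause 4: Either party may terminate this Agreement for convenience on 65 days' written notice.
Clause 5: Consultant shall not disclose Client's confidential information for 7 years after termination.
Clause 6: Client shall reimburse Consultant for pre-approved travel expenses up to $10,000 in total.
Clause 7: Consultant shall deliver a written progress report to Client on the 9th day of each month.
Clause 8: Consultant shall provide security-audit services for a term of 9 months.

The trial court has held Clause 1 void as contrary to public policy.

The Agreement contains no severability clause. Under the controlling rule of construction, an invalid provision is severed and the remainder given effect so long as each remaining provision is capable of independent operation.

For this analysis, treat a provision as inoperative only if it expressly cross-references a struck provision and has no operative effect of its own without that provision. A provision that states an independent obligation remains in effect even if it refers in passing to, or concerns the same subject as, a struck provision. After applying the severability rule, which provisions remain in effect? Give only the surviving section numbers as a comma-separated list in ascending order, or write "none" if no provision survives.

3, 4, 5, 6, 7, 8

Clause 1 is struck. Clause 2 has no operative effect of its own apart from Clause 1 and is therefore inoperative. Under the stated default rule, only provisions that cannot operate independently fall away; the rest are enforced. The provisions still in force are Clause 3, Clause 4, Clause 5, Clause 6, Clause 7, and Clause 8.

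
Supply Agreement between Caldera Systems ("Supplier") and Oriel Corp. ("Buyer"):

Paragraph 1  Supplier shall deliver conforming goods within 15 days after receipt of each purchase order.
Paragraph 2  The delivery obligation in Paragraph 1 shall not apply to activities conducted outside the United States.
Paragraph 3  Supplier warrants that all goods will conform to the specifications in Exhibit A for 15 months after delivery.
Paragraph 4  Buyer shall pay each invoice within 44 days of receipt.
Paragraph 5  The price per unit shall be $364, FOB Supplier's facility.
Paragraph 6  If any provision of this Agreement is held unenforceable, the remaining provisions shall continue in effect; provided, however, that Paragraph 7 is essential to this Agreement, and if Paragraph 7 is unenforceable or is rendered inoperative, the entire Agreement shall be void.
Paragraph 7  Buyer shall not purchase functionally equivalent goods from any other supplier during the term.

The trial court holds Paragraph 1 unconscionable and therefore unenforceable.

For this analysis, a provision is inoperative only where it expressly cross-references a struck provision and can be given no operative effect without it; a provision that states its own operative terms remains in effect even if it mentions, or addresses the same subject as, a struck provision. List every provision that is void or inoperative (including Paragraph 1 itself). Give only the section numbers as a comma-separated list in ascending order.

1, 2

Paragraph 1 is struck. Paragraph 2 has no operative effect of its own apart from Paragraph 1 and is therefore inoperative. Paragraph 6 makes Paragraph 7 an essential term, but Paragraph 7 is unaffected, so the severability proviso in Paragraph 6 preserves the remaining provisions. Paragraph 3, Paragraph 4, Paragraph 5, Paragraph 6, and Paragraph 7 remain in effect.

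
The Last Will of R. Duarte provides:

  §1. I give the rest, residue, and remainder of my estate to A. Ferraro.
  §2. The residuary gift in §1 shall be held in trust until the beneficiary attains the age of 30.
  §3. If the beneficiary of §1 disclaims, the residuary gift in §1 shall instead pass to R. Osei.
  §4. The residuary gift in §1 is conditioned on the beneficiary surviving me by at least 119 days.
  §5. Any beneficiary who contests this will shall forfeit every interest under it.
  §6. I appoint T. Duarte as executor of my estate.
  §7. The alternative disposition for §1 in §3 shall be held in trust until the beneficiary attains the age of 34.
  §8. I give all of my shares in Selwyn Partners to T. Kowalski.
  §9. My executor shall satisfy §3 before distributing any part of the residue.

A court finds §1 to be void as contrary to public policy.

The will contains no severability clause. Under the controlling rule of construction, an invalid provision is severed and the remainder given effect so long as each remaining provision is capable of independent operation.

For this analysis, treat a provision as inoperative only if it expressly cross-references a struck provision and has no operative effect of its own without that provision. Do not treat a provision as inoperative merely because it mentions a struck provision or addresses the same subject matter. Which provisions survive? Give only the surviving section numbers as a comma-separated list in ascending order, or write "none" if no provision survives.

§1 is struck. The only function of §2 is the trust for §1, so it cannot stand once §1 is removed. §3 operates only by reference to §1, so it falls with §1. §4 merely fixes the survivorship condition on §1; with §1 gone it has nothing to operate on and falls away. §7 merely fixes the trust for §3; with §3 gone it has nothing to operate on and falls away. §9 operates only by reference to §3, so it falls with §3. Under the stated default rule, only provisions that cannot operate independently fall away; the rest are enforced. The provisions still in force are §5, §6, and §8.

5, 6, 8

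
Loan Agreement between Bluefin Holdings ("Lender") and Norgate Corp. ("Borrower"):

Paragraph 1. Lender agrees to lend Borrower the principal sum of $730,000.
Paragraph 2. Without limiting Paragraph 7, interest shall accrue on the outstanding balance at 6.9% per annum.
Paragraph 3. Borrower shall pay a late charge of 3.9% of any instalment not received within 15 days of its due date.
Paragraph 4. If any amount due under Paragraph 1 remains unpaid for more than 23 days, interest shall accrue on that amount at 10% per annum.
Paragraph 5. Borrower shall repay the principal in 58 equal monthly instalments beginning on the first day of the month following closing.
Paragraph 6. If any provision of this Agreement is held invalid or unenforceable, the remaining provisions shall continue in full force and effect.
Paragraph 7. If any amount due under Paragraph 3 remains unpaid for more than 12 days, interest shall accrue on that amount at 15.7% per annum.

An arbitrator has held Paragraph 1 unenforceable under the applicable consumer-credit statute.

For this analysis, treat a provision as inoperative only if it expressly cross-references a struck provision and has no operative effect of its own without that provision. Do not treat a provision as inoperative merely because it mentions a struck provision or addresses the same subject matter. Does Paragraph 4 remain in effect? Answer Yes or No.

Paragraph 1 is struck. Paragraph 4 operates only by reference to Paragraph 1, so it falls with Paragraph 1. Under the severability clause in Paragraph 6, the remaining provisions continue in force. That leaves Paragraph 2, Paragraph 3, Paragraph 5, Paragraph 6, and Paragraph 7 in effect. Paragraph 4 is among the inoperative provisions, so the answer is no.

No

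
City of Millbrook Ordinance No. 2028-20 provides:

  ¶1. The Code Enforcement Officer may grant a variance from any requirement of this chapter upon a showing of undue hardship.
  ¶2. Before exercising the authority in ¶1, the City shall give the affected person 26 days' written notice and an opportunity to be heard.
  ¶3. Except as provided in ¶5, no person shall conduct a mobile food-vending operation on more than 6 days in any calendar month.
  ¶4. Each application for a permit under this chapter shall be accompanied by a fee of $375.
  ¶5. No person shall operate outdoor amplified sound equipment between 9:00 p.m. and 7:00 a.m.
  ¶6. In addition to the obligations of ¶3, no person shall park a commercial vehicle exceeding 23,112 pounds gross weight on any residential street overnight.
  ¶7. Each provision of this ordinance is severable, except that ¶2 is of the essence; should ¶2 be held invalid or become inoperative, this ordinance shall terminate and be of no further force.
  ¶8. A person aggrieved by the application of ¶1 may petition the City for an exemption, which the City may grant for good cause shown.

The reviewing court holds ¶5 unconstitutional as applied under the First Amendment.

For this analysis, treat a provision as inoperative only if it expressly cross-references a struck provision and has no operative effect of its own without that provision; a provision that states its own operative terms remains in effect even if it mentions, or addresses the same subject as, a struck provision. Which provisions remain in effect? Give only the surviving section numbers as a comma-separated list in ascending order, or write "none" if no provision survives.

¶5 is struck. Although ¶3 refers to ¶5, its operative terms do not depend on ¶5, so it remains in effect. Nothing else in the ordinance is defined by reference to ¶5. ¶7 makes ¶2 an essential term, but ¶2 is unaffected, so the severability proviso in ¶7 preserves the remaining provisions. The provisions still in force are ¶1, ¶2, ¶3, ¶4, ¶6, ¶7, and ¶8.

1, 2, 3, 4, 6, 7, 8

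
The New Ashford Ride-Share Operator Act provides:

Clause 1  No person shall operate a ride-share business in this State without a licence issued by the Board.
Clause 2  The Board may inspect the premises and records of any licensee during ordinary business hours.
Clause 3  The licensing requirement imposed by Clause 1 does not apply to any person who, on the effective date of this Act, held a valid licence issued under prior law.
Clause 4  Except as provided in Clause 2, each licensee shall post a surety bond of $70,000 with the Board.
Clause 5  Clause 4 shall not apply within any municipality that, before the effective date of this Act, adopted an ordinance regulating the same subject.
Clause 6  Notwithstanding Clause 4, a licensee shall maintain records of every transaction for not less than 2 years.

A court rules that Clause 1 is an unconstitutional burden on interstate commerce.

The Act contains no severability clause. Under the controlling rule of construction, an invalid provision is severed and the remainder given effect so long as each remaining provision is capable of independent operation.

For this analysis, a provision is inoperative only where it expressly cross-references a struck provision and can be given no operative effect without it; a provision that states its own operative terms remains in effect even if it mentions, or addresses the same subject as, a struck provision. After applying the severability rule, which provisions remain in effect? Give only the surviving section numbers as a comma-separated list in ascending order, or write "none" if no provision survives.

2, 4, 5, 6

Clause 1 is struck. Clause 3 has no operative effect of its own apart from Clause 1 and is therefore inoperative. Under the stated default rule, only provisions that cannot operate independently fall away; the rest are enforced. The provisions still in force are Clause 2, Clause 4, Clause 5, and Clause 6.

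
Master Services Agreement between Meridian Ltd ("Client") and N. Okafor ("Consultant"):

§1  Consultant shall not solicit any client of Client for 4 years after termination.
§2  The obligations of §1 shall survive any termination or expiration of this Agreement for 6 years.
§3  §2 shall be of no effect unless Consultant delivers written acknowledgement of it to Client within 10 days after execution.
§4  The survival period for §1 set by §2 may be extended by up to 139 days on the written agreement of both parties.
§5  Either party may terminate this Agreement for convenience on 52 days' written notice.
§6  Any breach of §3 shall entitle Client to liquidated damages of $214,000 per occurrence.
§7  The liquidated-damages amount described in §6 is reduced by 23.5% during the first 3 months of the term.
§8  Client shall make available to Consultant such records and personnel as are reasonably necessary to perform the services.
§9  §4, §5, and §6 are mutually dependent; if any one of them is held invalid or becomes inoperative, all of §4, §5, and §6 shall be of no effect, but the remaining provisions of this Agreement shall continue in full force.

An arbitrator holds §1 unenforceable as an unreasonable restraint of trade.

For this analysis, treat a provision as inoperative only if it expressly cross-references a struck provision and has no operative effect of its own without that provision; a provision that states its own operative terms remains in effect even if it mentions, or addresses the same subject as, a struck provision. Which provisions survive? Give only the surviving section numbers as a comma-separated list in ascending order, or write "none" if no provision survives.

§1 is struck. §2 has no operative effect of its own apart from §1 and is therefore inoperative. §3 merely fixes the acknowledgement condition for §2; with §2 gone it has nothing to operate on and falls away. The whole of §4 is the extension of the survival period for §1, defined by reference to §2, so §4 cannot stand once §2 is removed. §6 operates only by reference to §3, so it falls with §3. §7 has no operative effect of its own apart from §6 and is therefore inoperative. §9 declares §4, §5, and §6 mutually dependent; since one of them has fallen, all of them are of no effect. That brings down §5 as well. The remainder continues in force under §9. §8 and §9 remain in effect.

8, 9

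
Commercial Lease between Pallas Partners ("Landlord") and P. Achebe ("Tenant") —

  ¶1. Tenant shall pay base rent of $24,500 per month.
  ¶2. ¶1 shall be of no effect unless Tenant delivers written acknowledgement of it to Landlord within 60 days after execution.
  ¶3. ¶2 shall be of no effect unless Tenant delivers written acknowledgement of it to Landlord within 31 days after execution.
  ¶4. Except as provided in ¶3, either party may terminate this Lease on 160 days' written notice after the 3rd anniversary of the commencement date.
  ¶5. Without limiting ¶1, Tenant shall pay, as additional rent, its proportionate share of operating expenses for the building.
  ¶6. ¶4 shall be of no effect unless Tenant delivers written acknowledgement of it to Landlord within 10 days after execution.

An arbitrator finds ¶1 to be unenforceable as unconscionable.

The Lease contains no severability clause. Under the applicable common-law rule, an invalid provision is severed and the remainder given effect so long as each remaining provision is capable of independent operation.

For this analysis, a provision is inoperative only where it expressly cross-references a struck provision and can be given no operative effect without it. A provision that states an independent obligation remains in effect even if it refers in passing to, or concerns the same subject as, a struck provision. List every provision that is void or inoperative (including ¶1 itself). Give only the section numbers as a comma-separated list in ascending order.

1, 2, 3

¶1 is struck. The only function of ¶2 is the acknowledgement condition for ¶1, so it cannot stand once ¶1 is removed. ¶3 operates only by reference to ¶2, so it falls with ¶2. Although ¶4 refers to ¶3, its operative terms do not depend on ¶3, so it remains in effect. Although ¶5 refers to ¶1, its operative terms do not depend on ¶1, so it remains in effect. Under the stated default rule, only provisions that cannot operate independently fall away; the rest are enforced. The provisions still in force are ¶4, ¶5, and ¶6.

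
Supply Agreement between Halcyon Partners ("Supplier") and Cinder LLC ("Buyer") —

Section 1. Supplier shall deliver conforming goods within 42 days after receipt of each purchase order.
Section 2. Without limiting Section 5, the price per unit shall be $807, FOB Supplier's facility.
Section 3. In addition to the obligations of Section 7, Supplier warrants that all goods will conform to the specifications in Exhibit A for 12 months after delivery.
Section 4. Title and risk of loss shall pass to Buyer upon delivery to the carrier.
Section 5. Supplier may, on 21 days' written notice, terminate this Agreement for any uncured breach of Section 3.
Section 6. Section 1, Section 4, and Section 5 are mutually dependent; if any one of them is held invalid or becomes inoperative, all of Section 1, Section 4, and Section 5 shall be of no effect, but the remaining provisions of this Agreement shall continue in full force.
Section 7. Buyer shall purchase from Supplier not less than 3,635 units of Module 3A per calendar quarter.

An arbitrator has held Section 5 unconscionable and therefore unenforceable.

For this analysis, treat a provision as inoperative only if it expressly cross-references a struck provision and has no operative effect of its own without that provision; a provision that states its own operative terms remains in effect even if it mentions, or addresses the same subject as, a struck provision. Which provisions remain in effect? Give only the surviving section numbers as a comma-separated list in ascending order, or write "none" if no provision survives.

2, 3, 6, 7

Section 5 is struck. Although Section 2 refers to Section 5, its operative terms do not depend on Section 5, so it remains in effect. Nothing else in the Agreement is defined by reference to Section 5. Section 6 declares Section 1, Section 4, and Section 5 mutually dependent; since one of them has fallen, all of them are of no effect. That brings down Section 1 and Section 4 as well. The remainder continues in force under Section 6. Section 2, Section 3, Section 6, and Section 7 remain in effect.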